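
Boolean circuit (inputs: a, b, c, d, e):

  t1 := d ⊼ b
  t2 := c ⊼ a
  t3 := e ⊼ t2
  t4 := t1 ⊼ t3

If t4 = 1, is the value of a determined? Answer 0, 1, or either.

either

Both values of a occur among assignments with t4 = 1:
  a=0: a=0, b=0, c=0, d=0, e=1
  a=1: a=1, b=0, c=0, d=0, e=1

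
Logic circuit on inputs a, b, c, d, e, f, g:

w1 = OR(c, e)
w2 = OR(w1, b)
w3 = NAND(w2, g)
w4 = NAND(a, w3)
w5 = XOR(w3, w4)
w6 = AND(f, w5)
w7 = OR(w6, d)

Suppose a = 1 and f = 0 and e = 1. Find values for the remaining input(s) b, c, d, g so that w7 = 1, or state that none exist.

b=0, c=0, d=1, g=0

w7 = OR(w6, d) must be 1, so at least one of w6, d is 1.
Check with a = 1 and f = 0 and e = 1 and b=0, c=0, d=1, g=0:
w1 = OR(c, e) = OR(0, 1) = 1
w2 = OR(w1, b) = OR(1, 0) = 1
w3 = NAND(w2, g) = NAND(1, 0) = 1
w4 = NAND(a, w3) = NAND(1, 1) = 0
w5 = XOR(w3, w4) = XOR(1, 0) = 1
w6 = AND(f, w5) = AND(0, 1) = 0
w7 = OR(w6, d) = OR(0, 1) = 1
So w7 = 1.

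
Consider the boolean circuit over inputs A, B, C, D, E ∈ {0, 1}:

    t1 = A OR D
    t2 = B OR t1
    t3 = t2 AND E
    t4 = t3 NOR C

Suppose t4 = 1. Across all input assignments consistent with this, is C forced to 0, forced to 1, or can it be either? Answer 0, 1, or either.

t4 = t3 NOR C must be 1, so both t3 = 0 and C = 0.
t3 = t2 AND E must be 0, so at least one of t2, E is 0.
Every assignment with t4 = 1 has C = 0; there are 9 such assignment(s).

0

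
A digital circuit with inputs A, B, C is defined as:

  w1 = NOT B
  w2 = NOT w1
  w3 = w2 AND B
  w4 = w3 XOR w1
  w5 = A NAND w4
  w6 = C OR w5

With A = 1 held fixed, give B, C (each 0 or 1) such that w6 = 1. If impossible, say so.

B=0 C=1

Check with A = 1 and B=0, C=1:
w1 = NOT B = NOT 0 = 1
w2 = NOT w1 = NOT 1 = 0
w3 = w2 AND B = 0 AND 0 = 0
w4 = w3 XOR w1 = 0 XOR 1 = 1
w5 = A NAND w4 = 1 NAND 1 = 0
w6 = C OR w5 = 1 OR 0 = 1
So w6 = 1.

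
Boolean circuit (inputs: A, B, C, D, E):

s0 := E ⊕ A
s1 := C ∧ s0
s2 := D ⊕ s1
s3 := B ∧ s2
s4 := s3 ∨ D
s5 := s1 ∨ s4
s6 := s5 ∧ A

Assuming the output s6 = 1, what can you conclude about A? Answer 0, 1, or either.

s6 = s5 ∧ A must be 1, so both s5 = 1 and A = 1.
s5 = s1 ∨ s4 must be 1, so at least one of s1, s4 is 1.
Every assignment with s6 = 1 has A = 1; there are 10 such assignment(s).

1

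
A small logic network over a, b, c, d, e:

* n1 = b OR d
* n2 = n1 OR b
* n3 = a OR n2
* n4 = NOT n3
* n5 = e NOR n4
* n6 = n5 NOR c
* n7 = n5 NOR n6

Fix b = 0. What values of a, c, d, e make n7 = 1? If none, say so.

a=1, c=1, d=0, e=1

n7 = n5 NOR n6 must be 1, so both n5 = 0 and n6 = 0.
Check with b = 0 and a=1, c=1, d=0, e=1:
n1 = b OR d = 0 OR 0 = 0
n2 = n1 OR b = 0 OR 0 = 0
n3 = a OR n2 = 1 OR 0 = 1
n4 = NOT n3 = NOT 1 = 0
n5 = e NOR n4 = 1 NOR 0 = 0
n6 = n5 NOR c = 0 NOR 1 = 0
n7 = n5 NOR n6 = 0 NOR 0 = 1
So n7 = 1.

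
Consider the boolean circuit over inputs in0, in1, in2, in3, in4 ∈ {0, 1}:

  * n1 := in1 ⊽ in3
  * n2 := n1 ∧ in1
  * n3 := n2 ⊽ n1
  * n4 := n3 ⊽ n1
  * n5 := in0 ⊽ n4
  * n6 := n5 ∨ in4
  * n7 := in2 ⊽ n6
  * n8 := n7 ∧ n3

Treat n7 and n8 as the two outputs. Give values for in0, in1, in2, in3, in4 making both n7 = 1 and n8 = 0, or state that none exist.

in0=1, in1=0, in2=0, in3=0, in4=0

Check with in0=1, in1=0, in2=0, in3=0, in4=0:
n1 = in1 ⊽ in3 = 0 ⊽ 0 = 1
n2 = n1 ∧ in1 = 1 ∧ 0 = 0
n3 = n2 ⊽ n1 = 0 ⊽ 1 = 0
n4 = n3 ⊽ n1 = 0 ⊽ 1 = 0
n5 = in0 ⊽ n4 = 1 ⊽ 0 = 0
n6 = n5 ∨ in4 = 0 ∨ 0 = 0
n7 = in2 ⊽ n6 = 0 ⊽ 0 = 1
n8 = n7 ∧ n3 = 1 ∧ 0 = 0
So n7 = 1 and n8 = 0.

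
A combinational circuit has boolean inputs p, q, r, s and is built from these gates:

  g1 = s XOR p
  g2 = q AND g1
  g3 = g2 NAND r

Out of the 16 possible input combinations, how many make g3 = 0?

2

g3 = g2 NAND r must be 0, so both g2 = 1 and r = 1.
g2 = q AND g1 must be 1, so both q = 1 and g1 = 1.
g1 = s XOR p must be 1, so s and p differ.
Satisfying assignments:
  p=0, q=1, r=1, s=1
  p=1, q=1, r=1, s=0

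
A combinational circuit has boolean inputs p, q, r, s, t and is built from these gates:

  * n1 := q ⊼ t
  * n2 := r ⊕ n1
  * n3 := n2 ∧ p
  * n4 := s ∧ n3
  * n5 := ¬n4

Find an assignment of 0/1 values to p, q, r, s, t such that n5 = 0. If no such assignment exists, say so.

p=1 q=0 r=0 s=1 t=0

n5 = ¬n4 must be 0, so n4 = 1.
Check with p=1 q=0 r=0 s=1 t=0:
n1 = q ⊼ t = 0 ⊼ 0 = 1
n2 = r ⊕ n1 = 0 ⊕ 1 = 1
n3 = n2 ∧ p = 1 ∧ 1 = 1
n4 = s ∧ n3 = 1 ∧ 1 = 1
n5 = ¬n4 = ¬1 = 0
So n5 = 0 as required.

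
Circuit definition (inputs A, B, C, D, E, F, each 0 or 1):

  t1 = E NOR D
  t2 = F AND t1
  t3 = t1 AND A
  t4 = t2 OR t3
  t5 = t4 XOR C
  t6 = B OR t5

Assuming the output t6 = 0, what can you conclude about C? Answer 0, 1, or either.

Both values of C occur among assignments with t6 = 0:
  C=0: A=0, B=0, C=0, D=0, E=0, F=0
  C=1: A=0, B=0, C=1, D=0, E=0, F=1

either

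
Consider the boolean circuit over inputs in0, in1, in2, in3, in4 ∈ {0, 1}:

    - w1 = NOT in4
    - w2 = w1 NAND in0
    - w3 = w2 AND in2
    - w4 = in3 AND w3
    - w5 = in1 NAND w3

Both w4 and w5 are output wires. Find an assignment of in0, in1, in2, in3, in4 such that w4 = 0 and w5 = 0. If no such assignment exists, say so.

in0=1, in1=1, in2=1, in3=0, in4=1

Check with in0=1, in1=1, in2=1, in3=0, in4=1:
w1 = NOT in4 = NOT 1 = 0
w2 = w1 NAND in0 = 0 NAND 1 = 1
w3 = w2 AND in2 = 1 AND 1 = 1
w4 = in3 AND w3 = 0 AND 1 = 0
w5 = in1 NAND w3 = 1 NAND 1 = 0
So w4 = 0 and w5 = 0.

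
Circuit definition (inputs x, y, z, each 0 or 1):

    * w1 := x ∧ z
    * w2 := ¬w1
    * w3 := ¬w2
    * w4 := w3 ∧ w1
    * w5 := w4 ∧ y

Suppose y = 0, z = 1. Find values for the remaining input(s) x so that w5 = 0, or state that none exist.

w5 = w4 ∧ y must be 0, so at least one of w4, y is 0.
Check with y = 0, z = 1 and x=0:
w1 = x ∧ z = 0 ∧ 1 = 0
w2 = ¬w1 = ¬0 = 1
w3 = ¬w2 = ¬1 = 0
w4 = w3 ∧ w1 = 0 ∧ 0 = 0
w5 = w4 ∧ y = 0 ∧ 0 = 0
So w5 = 0.

x=0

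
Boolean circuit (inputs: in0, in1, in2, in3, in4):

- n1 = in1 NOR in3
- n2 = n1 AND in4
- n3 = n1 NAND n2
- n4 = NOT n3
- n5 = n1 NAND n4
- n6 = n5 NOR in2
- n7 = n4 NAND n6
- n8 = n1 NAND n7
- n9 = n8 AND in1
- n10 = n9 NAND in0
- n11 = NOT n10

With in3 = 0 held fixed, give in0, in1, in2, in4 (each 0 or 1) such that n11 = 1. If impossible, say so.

in0=1, in1=1, in2=0, in4=1

n11 = NOT n10 must be 1, so n10 = 0.
n10 = n9 NAND in0 must be 0, so both n9 = 1 and in0 = 1.
Check with in3 = 0 and in0=1, in1=1, in2=0, in4=1:
n1 = in1 NOR in3 = 1 NOR 0 = 0
n2 = n1 AND in4 = 0 AND 1 = 0
n3 = n1 NAND n2 = 0 NAND 0 = 1
n4 = NOT n3 = NOT 1 = 0
n5 = n1 NAND n4 = 0 NAND 0 = 1
n6 = n5 NOR in2 = 1 NOR 0 = 0
n7 = n4 NAND n6 = 0 NAND 0 = 1
n8 = n1 NAND n7 = 0 NAND 1 = 1
n9 = n8 AND in1 = 1 AND 1 = 1
n10 = n9 NAND in0 = 1 NAND 1 = 0
n11 = NOT n10 = NOT 0 = 1
So n11 = 1.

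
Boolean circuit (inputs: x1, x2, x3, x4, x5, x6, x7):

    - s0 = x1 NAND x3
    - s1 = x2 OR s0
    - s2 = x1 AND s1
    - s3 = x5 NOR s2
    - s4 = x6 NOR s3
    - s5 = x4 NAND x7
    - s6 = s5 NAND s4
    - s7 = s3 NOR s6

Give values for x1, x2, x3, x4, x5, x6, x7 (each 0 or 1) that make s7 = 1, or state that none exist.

Check with x1=1, x2=1, x3=1, x4=0, x5=1, x6=0, x7=1:
s0 = x1 NAND x3 = 1 NAND 1 = 0
s1 = x2 OR s0 = 1 OR 0 = 1
s2 = x1 AND s1 = 1 AND 1 = 1
s3 = x5 NOR s2 = 1 NOR 1 = 0
s4 = x6 NOR s3 = 0 NOR 0 = 1
s5 = x4 NAND x7 = 0 NAND 1 = 1
s6 = s5 NAND s4 = 1 NAND 1 = 0
s7 = s3 NOR s6 = 0 NOR 0 = 1
So s7 = 1 as required.

x1=1, x2=1, x3=1, x4=0, x5=1, x6=0, x7=1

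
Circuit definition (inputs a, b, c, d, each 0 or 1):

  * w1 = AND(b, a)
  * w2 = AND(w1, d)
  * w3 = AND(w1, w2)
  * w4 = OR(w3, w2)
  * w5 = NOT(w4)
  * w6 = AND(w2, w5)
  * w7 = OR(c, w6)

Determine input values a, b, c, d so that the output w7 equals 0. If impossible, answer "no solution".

Check with a=0, b=1, c=0, d=0:
w1 = AND(b, a) = AND(1, 0) = 0
w2 = AND(w1, d) = AND(0, 0) = 0
w3 = AND(w1, w2) = AND(0, 0) = 0
w4 = OR(w3, w2) = OR(0, 0) = 0
w5 = NOT(w4) = NOT 0 = 1
w6 = AND(w2, w5) = AND(0, 1) = 0
w7 = OR(c, w6) = OR(0, 0) = 0
So w7 = 0 as required.

a=0, b=1, c=0, d=0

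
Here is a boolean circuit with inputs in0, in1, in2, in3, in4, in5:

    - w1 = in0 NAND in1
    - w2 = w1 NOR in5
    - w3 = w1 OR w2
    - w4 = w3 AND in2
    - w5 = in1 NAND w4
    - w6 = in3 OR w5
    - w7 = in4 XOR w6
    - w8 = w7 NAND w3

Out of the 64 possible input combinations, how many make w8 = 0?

28

w8 = w7 NAND w3 must be 0, so both w7 = 1 and w3 = 1.
w7 = in4 XOR w6 must be 1, so in4 and w6 differ.
w3 = w1 OR w2 must be 1, so at least one of w1, w2 is 1.
Enumerating the 64 input combinations, 28 give w8 = 0 and 36 give w8 = 1.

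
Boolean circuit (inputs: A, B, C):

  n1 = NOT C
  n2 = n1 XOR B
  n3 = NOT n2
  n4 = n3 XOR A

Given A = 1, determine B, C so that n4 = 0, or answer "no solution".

n4 = n3 XOR A must be 0, so n3 and A are equal.
Check with A = 1 and B=1, C=0:
n1 = NOT C = NOT 0 = 1
n2 = n1 XOR B = 1 XOR 1 = 0
n3 = NOT n2 = NOT 0 = 1
n4 = n3 XOR A = 1 XOR 1 = 0
So n4 = 0.

B=1, C=0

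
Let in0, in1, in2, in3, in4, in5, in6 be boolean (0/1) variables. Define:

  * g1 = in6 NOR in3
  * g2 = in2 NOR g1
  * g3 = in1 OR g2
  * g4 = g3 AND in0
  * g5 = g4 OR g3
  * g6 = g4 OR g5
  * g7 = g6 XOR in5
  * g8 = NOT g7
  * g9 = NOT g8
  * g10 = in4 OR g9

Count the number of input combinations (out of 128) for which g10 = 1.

g10 = in4 OR g9 must be 1, so at least one of in4, g9 is 1.
Enumerating the 128 input combinations, 96 give g10 = 1 and 32 give g10 = 0.

96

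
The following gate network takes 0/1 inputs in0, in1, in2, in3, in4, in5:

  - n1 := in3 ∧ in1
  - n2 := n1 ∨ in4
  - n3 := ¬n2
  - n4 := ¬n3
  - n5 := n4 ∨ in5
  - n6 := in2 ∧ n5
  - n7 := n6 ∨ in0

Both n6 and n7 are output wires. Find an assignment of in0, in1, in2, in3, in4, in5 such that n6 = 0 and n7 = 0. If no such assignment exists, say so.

Check with in0=0, in1=0, in2=0, in3=0, in4=1, in5=0:
n1 = in3 ∧ in1 = 0 ∧ 0 = 0
n2 = n1 ∨ in4 = 0 ∨ 1 = 1
n3 = ¬n2 = ¬1 = 0
n4 = ¬n3 = ¬0 = 1
n5 = n4 ∨ in5 = 1 ∨ 0 = 1
n6 = in2 ∧ n5 = 0 ∧ 1 = 0
n7 = n6 ∨ in0 = 0 ∨ 0 = 0
So n6 = 0 and n7 = 0.

in0=0, in1=0, in2=0, in3=0, in4=1, in5=0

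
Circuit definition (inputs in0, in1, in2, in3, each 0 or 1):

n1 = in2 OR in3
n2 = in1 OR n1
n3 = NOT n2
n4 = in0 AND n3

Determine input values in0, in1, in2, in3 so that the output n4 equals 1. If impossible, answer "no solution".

n4 = in0 AND n3 must be 1, so both in0 = 1 and n3 = 1.
n3 = NOT n2 must be 1, so n2 = 0.
Check with in0=1, in1=0, in2=0, in3=0:
n1 = in2 OR in3 = 0 OR 0 = 0
n2 = in1 OR n1 = 0 OR 0 = 0
n3 = NOT n2 = NOT 0 = 1
n4 = in0 AND n3 = 1 AND 1 = 1
So n4 = 1 as required.

in0=1, in1=0, in2=0, in3=0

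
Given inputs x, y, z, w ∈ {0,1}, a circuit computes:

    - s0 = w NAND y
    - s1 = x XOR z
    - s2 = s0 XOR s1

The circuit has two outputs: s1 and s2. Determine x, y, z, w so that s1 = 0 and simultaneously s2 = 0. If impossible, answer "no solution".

x=1, y=1, z=1, w=1

Check with x=1, y=1, z=1, w=1:
s0 = w NAND y = 1 NAND 1 = 0
s1 = x XOR z = 1 XOR 1 = 0
s2 = s0 XOR s1 = 0 XOR 0 = 0
So s1 = 0 and s2 = 0.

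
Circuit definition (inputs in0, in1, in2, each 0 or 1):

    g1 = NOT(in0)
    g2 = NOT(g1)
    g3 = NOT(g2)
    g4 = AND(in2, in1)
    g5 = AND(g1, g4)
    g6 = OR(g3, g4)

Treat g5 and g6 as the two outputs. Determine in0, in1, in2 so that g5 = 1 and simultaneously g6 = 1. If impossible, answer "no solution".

Check with in0=0, in1=1, in2=1:
g1 = NOT(in0) = NOT 0 = 1
g2 = NOT(g1) = NOT 1 = 0
g3 = NOT(g2) = NOT 0 = 1
g4 = AND(in2, in1) = AND(1, 1) = 1
g5 = AND(g1, g4) = AND(1, 1) = 1
g6 = OR(g3, g4) = OR(1, 1) = 1
So g5 = 1 and g6 = 1.

in0=0, in1=1, in2=1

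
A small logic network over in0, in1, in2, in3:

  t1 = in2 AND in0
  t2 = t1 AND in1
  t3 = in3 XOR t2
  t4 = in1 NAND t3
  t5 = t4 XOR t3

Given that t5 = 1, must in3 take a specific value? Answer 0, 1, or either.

Both values of in3 occur among assignments with t5 = 1:
  in3=0: in0=0, in1=0, in2=0, in3=0
  in3=1: in0=0, in1=1, in2=0, in3=1

either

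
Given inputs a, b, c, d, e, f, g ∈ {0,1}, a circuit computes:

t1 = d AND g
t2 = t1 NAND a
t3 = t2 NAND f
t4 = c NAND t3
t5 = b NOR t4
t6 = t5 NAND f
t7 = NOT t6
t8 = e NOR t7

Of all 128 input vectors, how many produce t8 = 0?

65

t8 = e NOR t7 must be 0, so at least one of e, t7 is 1.
Enumerating the 128 input combinations, 65 give t8 = 0 and 63 give t8 = 1.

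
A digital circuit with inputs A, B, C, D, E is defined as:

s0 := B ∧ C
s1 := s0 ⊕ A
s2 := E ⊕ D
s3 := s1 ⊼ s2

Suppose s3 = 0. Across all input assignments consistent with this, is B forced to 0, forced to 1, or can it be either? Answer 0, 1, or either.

Both values of B occur among assignments with s3 = 0:
  B=0: A=1, B=0, C=0, D=0, E=1
  B=1: A=0, B=1, C=1, D=0, E=1

either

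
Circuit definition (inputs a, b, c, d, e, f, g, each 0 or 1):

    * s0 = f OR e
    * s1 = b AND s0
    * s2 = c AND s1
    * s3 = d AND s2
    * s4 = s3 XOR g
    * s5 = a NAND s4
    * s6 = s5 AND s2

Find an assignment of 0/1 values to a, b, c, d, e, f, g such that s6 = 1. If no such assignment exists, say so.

a=1 b=1 c=1 d=0 e=1 f=0 g=0

s6 = s5 AND s2 must be 1, so both s5 = 1 and s2 = 1.
Check with a=1 b=1 c=1 d=0 e=1 f=0 g=0:
s0 = f OR e = 0 OR 1 = 1
s1 = b AND s0 = 1 AND 1 = 1
s2 = c AND s1 = 1 AND 1 = 1
s3 = d AND s2 = 0 AND 1 = 0
s4 = s3 XOR g = 0 XOR 0 = 0
s5 = a NAND s4 = 1 NAND 0 = 1
s6 = s5 AND s2 = 1 AND 1 = 1
So s6 = 1 as required.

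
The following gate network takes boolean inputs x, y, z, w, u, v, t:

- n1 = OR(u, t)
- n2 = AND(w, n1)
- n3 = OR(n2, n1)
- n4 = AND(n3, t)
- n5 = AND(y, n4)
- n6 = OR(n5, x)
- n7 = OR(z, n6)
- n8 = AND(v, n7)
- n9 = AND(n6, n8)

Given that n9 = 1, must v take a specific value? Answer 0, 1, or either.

n9 = AND(n6, n8) must be 1, so both n6 = 1 and n8 = 1.
Every assignment with n9 = 1 has v = 1; there are 40 such assignment(s).

1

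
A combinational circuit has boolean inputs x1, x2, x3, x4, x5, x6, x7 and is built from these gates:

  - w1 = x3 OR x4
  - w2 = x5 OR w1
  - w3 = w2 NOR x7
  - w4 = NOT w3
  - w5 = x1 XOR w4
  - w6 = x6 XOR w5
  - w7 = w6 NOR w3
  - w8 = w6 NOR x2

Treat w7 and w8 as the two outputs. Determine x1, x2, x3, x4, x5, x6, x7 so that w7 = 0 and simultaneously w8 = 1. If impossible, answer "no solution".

x1=0 x2=0 x3=0 x4=0 x5=0 x6=0 x7=0

Check with x1=0 x2=0 x3=0 x4=0 x5=0 x6=0 x7=0:
w1 = x3 OR x4 = 0 OR 0 = 0
w2 = x5 OR w1 = 0 OR 0 = 0
w3 = w2 NOR x7 = 0 NOR 0 = 1
w4 = NOT w3 = NOT 1 = 0
w5 = x1 XOR w4 = 0 XOR 0 = 0
w6 = x6 XOR w5 = 0 XOR 0 = 0
w7 = w6 NOR w3 = 0 NOR 1 = 0
w8 = w6 NOR x2 = 0 NOR 0 = 1
So w7 = 0 and w8 = 1.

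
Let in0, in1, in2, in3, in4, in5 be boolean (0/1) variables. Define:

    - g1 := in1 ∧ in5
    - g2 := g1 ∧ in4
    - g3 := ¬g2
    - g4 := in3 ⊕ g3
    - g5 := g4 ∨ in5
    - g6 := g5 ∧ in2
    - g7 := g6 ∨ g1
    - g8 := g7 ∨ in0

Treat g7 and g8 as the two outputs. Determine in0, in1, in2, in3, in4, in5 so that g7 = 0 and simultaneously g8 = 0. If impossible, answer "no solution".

Check with in0=0 in1=1 in2=0 in3=0 in4=1 in5=0:
g1 = in1 ∧ in5 = 1 ∧ 0 = 0
g2 = g1 ∧ in4 = 0 ∧ 1 = 0
g3 = ¬g2 = ¬0 = 1
g4 = in3 ⊕ g3 = 0 ⊕ 1 = 1
g5 = g4 ∨ in5 = 1 ∨ 0 = 1
g6 = g5 ∧ in2 = 1 ∧ 0 = 0
g7 = g6 ∨ g1 = 0 ∨ 0 = 0
g8 = g7 ∨ in0 = 0 ∨ 0 = 0
So g7 = 0 and g8 = 0.

in0=0 in1=1 in2=0 in3=0 in4=1 in5=0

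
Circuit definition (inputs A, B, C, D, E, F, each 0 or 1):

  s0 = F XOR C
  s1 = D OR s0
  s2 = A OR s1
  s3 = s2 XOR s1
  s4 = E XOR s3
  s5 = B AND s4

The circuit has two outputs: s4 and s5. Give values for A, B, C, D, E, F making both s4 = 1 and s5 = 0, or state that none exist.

Check with A=1, B=0, C=1, D=0, E=1, F=0:
s0 = F XOR C = 0 XOR 1 = 1
s1 = D OR s0 = 0 OR 1 = 1
s2 = A OR s1 = 1 OR 1 = 1
s3 = s2 XOR s1 = 1 XOR 1 = 0
s4 = E XOR s3 = 1 XOR 0 = 1
s5 = B AND s4 = 0 AND 1 = 0
So s4 = 1 and s5 = 0.

A=1, B=0, C=1, D=0, E=1, F=0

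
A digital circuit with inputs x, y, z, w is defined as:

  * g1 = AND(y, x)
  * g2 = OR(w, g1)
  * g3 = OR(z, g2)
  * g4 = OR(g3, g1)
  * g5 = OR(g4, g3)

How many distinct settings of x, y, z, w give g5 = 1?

g5 = OR(g4, g3) must be 1, so at least one of g4, g3 is 1.
Enumerating the 16 input combinations, 13 give g5 = 1 and 3 give g5 = 0.

13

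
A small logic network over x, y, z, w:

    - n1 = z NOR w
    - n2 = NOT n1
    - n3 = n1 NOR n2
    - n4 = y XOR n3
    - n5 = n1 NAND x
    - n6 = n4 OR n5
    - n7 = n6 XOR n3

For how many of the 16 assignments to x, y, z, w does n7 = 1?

15

n7 = n6 XOR n3 must be 1, so n6 and n3 differ.
Enumerating the 16 input combinations, 15 give n7 = 1 and 1 give n7 = 0.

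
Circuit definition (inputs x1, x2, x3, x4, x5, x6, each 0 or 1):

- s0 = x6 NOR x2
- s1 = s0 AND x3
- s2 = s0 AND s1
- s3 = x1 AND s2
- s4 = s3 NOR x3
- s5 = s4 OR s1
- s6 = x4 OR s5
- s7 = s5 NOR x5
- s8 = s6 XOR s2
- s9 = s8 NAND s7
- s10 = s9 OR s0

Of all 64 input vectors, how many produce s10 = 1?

58

s10 = s9 OR s0 must be 1, so at least one of s9, s0 is 1.
Enumerating the 64 input combinations, 58 give s10 = 1 and 6 give s10 = 0.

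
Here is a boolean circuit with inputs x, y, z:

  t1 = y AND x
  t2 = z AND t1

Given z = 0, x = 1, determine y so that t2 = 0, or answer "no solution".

t2 = z AND t1 must be 0, so at least one of z, t1 is 0.
Check with z = 0, x = 1 and y=0:
t1 = y AND x = 0 AND 1 = 0
t2 = z AND t1 = 0 AND 0 = 0
So t2 = 0.

y=0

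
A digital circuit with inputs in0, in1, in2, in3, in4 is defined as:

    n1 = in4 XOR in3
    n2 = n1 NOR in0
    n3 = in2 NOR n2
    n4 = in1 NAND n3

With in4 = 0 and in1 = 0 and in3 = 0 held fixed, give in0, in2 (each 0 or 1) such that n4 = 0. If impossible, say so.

no solution exists

With in4 = 0 and in1 = 0 and in3 = 0 fixed, none of the 4 settings of in0, in2 give n4 = 0.
For example, with in0=1, in2=1:
n1 = in4 XOR in3 = 0 XOR 0 = 0
n2 = n1 NOR in0 = 0 NOR 1 = 0
n3 = in2 NOR n2 = 1 NOR 0 = 0
n4 = in1 NAND n3 = 0 NAND 0 = 1
giving n4 = 1 ≠ 0.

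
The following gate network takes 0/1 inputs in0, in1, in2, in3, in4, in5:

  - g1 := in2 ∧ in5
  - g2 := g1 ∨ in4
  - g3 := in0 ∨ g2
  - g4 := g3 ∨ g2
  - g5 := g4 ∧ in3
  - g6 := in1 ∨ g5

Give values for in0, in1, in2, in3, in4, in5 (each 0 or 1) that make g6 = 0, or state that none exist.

in0=1 in1=0 in2=0 in3=0 in4=1 in5=1

Check with in0=1 in1=0 in2=0 in3=0 in4=1 in5=1:
g1 = in2 ∧ in5 = 0 ∧ 1 = 0
g2 = g1 ∨ in4 = 0 ∨ 1 = 1
g3 = in0 ∨ g2 = 1 ∨ 1 = 1
g4 = g3 ∨ g2 = 1 ∨ 1 = 1
g5 = g4 ∧ in3 = 1 ∧ 0 = 0
g6 = in1 ∨ g5 = 0 ∨ 0 = 0
So g6 = 0 as required.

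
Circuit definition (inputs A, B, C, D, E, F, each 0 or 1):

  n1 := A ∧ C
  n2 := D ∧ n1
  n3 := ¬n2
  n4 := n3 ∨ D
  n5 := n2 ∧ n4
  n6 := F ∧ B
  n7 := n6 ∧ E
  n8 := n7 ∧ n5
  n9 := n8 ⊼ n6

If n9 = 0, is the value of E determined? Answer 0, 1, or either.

n9 = n8 ⊼ n6 must be 0, so both n8 = 1 and n6 = 1.
Every assignment with n9 = 0 has E = 1; there are 1 such assignment(s).
  A=1, B=1, C=1, D=1, E=1, F=1

1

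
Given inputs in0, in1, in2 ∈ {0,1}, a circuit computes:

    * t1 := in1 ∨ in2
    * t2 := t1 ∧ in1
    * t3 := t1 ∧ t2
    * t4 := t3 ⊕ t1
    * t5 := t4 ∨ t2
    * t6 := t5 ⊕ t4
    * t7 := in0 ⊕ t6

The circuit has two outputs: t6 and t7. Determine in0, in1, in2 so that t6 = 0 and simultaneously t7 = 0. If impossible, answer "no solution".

Check with in0=0, in1=0, in2=0:
t1 = in1 ∨ in2 = 0 ∨ 0 = 0
t2 = t1 ∧ in1 = 0 ∧ 0 = 0
t3 = t1 ∧ t2 = 0 ∧ 0 = 0
t4 = t3 ⊕ t1 = 0 ⊕ 0 = 0
t5 = t4 ∨ t2 = 0 ∨ 0 = 0
t6 = t5 ⊕ t4 = 0 ⊕ 0 = 0
t7 = in0 ⊕ t6 = 0 ⊕ 0 = 0
So t6 = 0 and t7 = 0.

in0=0, in1=0, in2=0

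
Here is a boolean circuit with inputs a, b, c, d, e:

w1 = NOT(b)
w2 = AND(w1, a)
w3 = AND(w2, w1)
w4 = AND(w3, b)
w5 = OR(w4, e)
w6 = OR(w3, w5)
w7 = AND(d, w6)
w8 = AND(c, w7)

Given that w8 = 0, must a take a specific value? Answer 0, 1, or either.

Both values of a occur among assignments with w8 = 0:
  a=0: a=0, b=0, c=0, d=0, e=0
  a=1: a=1, b=0, c=0, d=0, e=0

either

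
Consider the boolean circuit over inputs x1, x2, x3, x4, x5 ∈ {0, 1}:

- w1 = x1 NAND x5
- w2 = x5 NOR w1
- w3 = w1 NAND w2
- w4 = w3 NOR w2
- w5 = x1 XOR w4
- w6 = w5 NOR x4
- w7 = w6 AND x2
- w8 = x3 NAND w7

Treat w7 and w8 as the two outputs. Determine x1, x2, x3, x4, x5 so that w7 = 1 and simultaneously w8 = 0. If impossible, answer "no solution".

x1=0 x2=1 x3=1 x4=0 x5=1

Check with x1=0 x2=1 x3=1 x4=0 x5=1:
w1 = x1 NAND x5 = 0 NAND 1 = 1
w2 = x5 NOR w1 = 1 NOR 1 = 0
w3 = w1 NAND w2 = 1 NAND 0 = 1
w4 = w3 NOR w2 = 1 NOR 0 = 0
w5 = x1 XOR w4 = 0 XOR 0 = 0
w6 = w5 NOR x4 = 0 NOR 0 = 1
w7 = w6 AND x2 = 1 AND 1 = 1
w8 = x3 NAND w7 = 1 NAND 1 = 0
So w7 = 1 and w8 = 0.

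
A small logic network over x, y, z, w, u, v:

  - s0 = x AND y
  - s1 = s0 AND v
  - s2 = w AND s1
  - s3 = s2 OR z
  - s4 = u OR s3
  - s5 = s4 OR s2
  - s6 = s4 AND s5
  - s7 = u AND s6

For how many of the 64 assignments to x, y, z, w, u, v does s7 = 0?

s7 = u AND s6 must be 0, so at least one of u, s6 is 0.
Enumerating the 64 input combinations, 32 give s7 = 0 and 32 give s7 = 1.

32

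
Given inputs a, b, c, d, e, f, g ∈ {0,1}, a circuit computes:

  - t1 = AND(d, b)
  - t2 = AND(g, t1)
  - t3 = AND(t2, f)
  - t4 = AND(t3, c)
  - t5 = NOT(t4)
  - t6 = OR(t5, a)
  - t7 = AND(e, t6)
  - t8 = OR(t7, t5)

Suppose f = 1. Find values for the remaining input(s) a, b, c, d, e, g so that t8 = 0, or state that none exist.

t8 = OR(t7, t5) must be 0, so both t7 = 0 and t5 = 0.
t7 = AND(e, t6) must be 0, so at least one of e, t6 is 0.
Check with f = 1 and a=0, b=1, c=1, d=1, e=0, g=1:
t1 = AND(d, b) = AND(1, 1) = 1
t2 = AND(g, t1) = AND(1, 1) = 1
t3 = AND(t2, f) = AND(1, 1) = 1
t4 = AND(t3, c) = AND(1, 1) = 1
t5 = NOT(t4) = NOT 1 = 0
t6 = OR(t5, a) = OR(0, 0) = 0
t7 = AND(e, t6) = AND(0, 0) = 0
t8 = OR(t7, t5) = OR(0, 0) = 0
So t8 = 0.

a=0 b=1 c=1 d=1 e=0 g=1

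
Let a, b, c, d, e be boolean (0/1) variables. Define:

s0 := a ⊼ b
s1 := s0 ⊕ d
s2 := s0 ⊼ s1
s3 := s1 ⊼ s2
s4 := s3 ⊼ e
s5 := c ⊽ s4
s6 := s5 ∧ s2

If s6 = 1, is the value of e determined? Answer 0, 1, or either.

1

s6 = s5 ∧ s2 must be 1, so both s5 = 1 and s2 = 1.
s5 = c ⊽ s4 must be 1, so both c = 0 and s4 = 0.
s2 = s0 ⊼ s1 must be 1, so at least one of s0, s1 is 0.
Every assignment with s6 = 1 has e = 1; there are 4 such assignment(s).
  a=0, b=0, c=0, d=1, e=1
  a=0, b=1, c=0, d=1, e=1
  a=1, b=0, c=0, d=1, e=1
  a=1, b=1, c=0, d=0, e=1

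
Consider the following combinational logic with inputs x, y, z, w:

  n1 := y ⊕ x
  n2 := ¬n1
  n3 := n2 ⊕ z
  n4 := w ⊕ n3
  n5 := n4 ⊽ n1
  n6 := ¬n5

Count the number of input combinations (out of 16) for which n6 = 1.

12

n6 = ¬n5 must be 1, so n5 = 0.
Enumerating the 16 input combinations, 12 give n6 = 1 and 4 give n6 = 0.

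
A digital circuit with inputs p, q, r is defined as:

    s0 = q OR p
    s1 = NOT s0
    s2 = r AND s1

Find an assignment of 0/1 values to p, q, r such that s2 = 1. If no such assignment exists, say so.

p=0, q=0, r=1

Check with p=0, q=0, r=1:
s0 = q OR p = 0 OR 0 = 0
s1 = NOT s0 = NOT 0 = 1
s2 = r AND s1 = 1 AND 1 = 1
So s2 = 1 as required.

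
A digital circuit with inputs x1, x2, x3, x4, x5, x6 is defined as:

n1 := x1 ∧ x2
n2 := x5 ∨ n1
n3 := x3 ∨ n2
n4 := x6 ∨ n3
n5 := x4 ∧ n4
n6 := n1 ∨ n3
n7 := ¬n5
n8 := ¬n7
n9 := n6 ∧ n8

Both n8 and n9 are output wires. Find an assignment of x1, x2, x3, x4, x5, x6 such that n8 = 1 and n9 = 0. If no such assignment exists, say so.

Check with x1=0 x2=0 x3=0 x4=1 x5=0 x6=1:
n1 = x1 ∧ x2 = 0 ∧ 0 = 0
n2 = x5 ∨ n1 = 0 ∨ 0 = 0
n3 = x3 ∨ n2 = 0 ∨ 0 = 0
n4 = x6 ∨ n3 = 1 ∨ 0 = 1
n5 = x4 ∧ n4 = 1 ∧ 1 = 1
n6 = n1 ∨ n3 = 0 ∨ 0 = 0
n7 = ¬n5 = ¬1 = 0
n8 = ¬n7 = ¬0 = 1
n9 = n6 ∧ n8 = 0 ∧ 1 = 0
So n8 = 1 and n9 = 0.

x1=0 x2=0 x3=0 x4=1 x5=0 x6=1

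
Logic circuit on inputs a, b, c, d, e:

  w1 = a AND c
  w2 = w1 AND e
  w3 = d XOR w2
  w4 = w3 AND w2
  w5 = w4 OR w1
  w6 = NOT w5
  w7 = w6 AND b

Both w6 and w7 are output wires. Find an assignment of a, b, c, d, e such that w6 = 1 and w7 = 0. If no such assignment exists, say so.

Check with a=0, b=0, c=1, d=0, e=0:
w1 = a AND c = 0 AND 1 = 0
w2 = w1 AND e = 0 AND 0 = 0
w3 = d XOR w2 = 0 XOR 0 = 0
w4 = w3 AND w2 = 0 AND 0 = 0
w5 = w4 OR w1 = 0 OR 0 = 0
w6 = NOT w5 = NOT 0 = 1
w7 = w6 AND b = 1 AND 0 = 0
So w6 = 1 and w7 = 0.

a=0, b=0, c=1, d=0, e=0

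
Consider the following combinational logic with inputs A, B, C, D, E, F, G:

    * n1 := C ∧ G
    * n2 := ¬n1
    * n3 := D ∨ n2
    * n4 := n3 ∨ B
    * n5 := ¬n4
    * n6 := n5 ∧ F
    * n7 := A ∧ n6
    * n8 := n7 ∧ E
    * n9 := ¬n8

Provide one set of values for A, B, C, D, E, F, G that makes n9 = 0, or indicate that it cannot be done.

A=1, B=0, C=1, D=0, E=1, F=1, G=1

n9 = ¬n8 must be 0, so n8 = 1.
Check with A=1, B=0, C=1, D=0, E=1, F=1, G=1:
n1 = C ∧ G = 1 ∧ 1 = 1
n2 = ¬n1 = ¬1 = 0
n3 = D ∨ n2 = 0 ∨ 0 = 0
n4 = n3 ∨ B = 0 ∨ 0 = 0
n5 = ¬n4 = ¬0 = 1
n6 = n5 ∧ F = 1 ∧ 1 = 1
n7 = A ∧ n6 = 1 ∧ 1 = 1
n8 = n7 ∧ E = 1 ∧ 1 = 1
n9 = ¬n8 = ¬1 = 0
So n9 = 0 as required.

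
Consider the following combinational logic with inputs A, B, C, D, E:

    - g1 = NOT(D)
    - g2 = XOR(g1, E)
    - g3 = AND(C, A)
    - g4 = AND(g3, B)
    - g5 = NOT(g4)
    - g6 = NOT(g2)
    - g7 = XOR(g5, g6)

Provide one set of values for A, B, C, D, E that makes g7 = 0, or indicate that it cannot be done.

A=0, B=0, C=1, D=1, E=0

g7 = XOR(g5, g6) must be 0, so g5 and g6 are equal.
Check with A=0, B=0, C=1, D=1, E=0:
g1 = NOT(D) = NOT 1 = 0
g2 = XOR(g1, E) = XOR(0, 0) = 0
g3 = AND(C, A) = AND(1, 0) = 0
g4 = AND(g3, B) = AND(0, 0) = 0
g5 = NOT(g4) = NOT 0 = 1
g6 = NOT(g2) = NOT 0 = 1
g7 = XOR(g5, g6) = XOR(1, 1) = 0
So g7 = 0 as required.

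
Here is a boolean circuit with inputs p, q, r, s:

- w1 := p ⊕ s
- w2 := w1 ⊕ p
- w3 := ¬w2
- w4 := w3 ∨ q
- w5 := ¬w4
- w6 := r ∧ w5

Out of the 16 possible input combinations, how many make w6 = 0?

w6 = r ∧ w5 must be 0, so at least one of r, w5 is 0.
Enumerating the 16 input combinations, 14 give w6 = 0 and 2 give w6 = 1.

14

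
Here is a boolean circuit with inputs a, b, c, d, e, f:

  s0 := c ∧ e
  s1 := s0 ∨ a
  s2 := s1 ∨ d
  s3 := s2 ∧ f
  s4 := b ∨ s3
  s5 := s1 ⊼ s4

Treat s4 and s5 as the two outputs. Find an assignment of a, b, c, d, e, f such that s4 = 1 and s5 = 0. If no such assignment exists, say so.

Check with a=1, b=1, c=0, d=0, e=0, f=1:
s0 = c ∧ e = 0 ∧ 0 = 0
s1 = s0 ∨ a = 0 ∨ 1 = 1
s2 = s1 ∨ d = 1 ∨ 0 = 1
s3 = s2 ∧ f = 1 ∧ 1 = 1
s4 = b ∨ s3 = 1 ∨ 1 = 1
s5 = s1 ⊼ s4 = 1 ⊼ 1 = 0
So s4 = 1 and s5 = 0.

a=1, b=1, c=0, d=0, e=0, f=1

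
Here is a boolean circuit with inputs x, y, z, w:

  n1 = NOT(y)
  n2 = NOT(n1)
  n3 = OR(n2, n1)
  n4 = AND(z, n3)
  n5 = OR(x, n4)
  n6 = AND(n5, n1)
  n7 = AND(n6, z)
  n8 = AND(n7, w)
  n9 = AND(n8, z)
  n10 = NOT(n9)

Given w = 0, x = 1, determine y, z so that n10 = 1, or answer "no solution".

n10 = NOT(n9) must be 1, so n9 = 0.
Check with w = 0, x = 1 and y=0, z=1:
n1 = NOT(y) = NOT 0 = 1
n2 = NOT(n1) = NOT 1 = 0
n3 = OR(n2, n1) = OR(0, 1) = 1
n4 = AND(z, n3) = AND(1, 1) = 1
n5 = OR(x, n4) = OR(1, 1) = 1
n6 = AND(n5, n1) = AND(1, 1) = 1
n7 = AND(n6, z) = AND(1, 1) = 1
n8 = AND(n7, w) = AND(1, 0) = 0
n9 = AND(n8, z) = AND(0, 1) = 0
n10 = NOT(n9) = NOT 0 = 1
So n10 = 1.

y=0 z=1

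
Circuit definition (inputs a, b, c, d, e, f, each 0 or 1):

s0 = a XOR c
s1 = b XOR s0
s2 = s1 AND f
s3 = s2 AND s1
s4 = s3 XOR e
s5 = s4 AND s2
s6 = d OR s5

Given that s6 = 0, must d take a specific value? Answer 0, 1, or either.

s6 = d OR s5 must be 0, so both d = 0 and s5 = 0.
s5 = s4 AND s2 must be 0, so at least one of s4, s2 is 0.
Every assignment with s6 = 0 has d = 0; there are 28 such assignment(s).

0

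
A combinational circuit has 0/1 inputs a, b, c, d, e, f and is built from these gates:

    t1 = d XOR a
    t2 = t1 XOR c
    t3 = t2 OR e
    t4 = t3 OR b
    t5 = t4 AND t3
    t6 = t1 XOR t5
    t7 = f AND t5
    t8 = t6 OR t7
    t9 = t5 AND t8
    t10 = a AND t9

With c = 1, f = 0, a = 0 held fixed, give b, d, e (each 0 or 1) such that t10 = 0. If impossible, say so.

t10 = a AND t9 must be 0, so at least one of a, t9 is 0.
Check with c = 1, f = 0, a = 0 and b=0, d=1, e=0:
t1 = d XOR a = 1 XOR 0 = 1
t2 = t1 XOR c = 1 XOR 1 = 0
t3 = t2 OR e = 0 OR 0 = 0
t4 = t3 OR b = 0 OR 0 = 0
t5 = t4 AND t3 = 0 AND 0 = 0
t6 = t1 XOR t5 = 1 XOR 0 = 1
t7 = f AND t5 = 0 AND 0 = 0
t8 = t6 OR t7 = 1 OR 0 = 1
t9 = t5 AND t8 = 0 AND 1 = 0
t10 = a AND t9 = 0 AND 0 = 0
So t10 = 0.

b=0 d=1 e=0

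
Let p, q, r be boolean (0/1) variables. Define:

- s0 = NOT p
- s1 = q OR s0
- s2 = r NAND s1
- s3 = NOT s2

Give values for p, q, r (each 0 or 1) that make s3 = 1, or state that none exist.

s3 = NOT s2 must be 1, so s2 = 0.
s2 = r NAND s1 must be 0, so both r = 1 and s1 = 1.
Check with p=0 q=0 r=1:
s0 = NOT p = NOT 0 = 1
s1 = q OR s0 = 0 OR 1 = 1
s2 = r NAND s1 = 1 NAND 1 = 0
s3 = NOT s2 = NOT 0 = 1
So s3 = 1 as required.

p=0 q=0 r=1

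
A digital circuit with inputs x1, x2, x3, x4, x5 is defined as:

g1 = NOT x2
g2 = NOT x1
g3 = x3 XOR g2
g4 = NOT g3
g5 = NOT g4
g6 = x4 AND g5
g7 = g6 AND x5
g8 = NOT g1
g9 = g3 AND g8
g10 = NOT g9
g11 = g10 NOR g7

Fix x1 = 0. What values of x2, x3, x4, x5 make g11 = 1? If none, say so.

x2=1, x3=0, x4=0, x5=1

g11 = g10 NOR g7 must be 1, so both g10 = 0 and g7 = 0.
g10 = NOT g9 must be 0, so g9 = 1.
Check with x1 = 0 and x2=1, x3=0, x4=0, x5=1:
g1 = NOT x2 = NOT 1 = 0
g2 = NOT x1 = NOT 0 = 1
g3 = x3 XOR g2 = 0 XOR 1 = 1
g4 = NOT g3 = NOT 1 = 0
g5 = NOT g4 = NOT 0 = 1
g6 = x4 AND g5 = 0 AND 1 = 0
g7 = g6 AND x5 = 0 AND 1 = 0
g8 = NOT g1 = NOT 0 = 1
g9 = g3 AND g8 = 1 AND 1 = 1
g10 = NOT g9 = NOT 1 = 0
g11 = g10 NOR g7 = 0 NOR 0 = 1
So g11 = 1.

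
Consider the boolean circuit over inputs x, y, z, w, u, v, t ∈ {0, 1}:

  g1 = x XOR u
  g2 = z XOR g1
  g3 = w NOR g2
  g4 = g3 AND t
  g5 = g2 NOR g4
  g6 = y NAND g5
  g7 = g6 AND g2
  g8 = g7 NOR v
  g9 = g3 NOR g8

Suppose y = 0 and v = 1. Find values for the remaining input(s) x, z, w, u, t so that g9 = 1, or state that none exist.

x=0 z=0 w=0 u=1 t=1

Check with y = 0 and v = 1 and x=0, z=0, w=0, u=1, t=1:
g1 = x XOR u = 0 XOR 1 = 1
g2 = z XOR g1 = 0 XOR 1 = 1
g3 = w NOR g2 = 0 NOR 1 = 0
g4 = g3 AND t = 0 AND 1 = 0
g5 = g2 NOR g4 = 1 NOR 0 = 0
g6 = y NAND g5 = 0 NAND 0 = 1
g7 = g6 AND g2 = 1 AND 1 = 1
g8 = g7 NOR v = 1 NOR 1 = 0
g9 = g3 NOR g8 = 0 NOR 0 = 1
So g9 = 1.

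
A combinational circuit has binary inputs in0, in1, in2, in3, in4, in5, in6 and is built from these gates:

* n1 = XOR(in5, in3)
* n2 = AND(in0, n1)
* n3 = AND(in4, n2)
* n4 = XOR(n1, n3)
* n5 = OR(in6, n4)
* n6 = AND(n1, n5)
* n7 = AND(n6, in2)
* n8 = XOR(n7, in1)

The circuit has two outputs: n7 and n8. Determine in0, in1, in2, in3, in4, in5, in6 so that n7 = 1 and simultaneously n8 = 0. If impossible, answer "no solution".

Check with in0=1 in1=1 in2=1 in3=0 in4=0 in5=1 in6=0:
n1 = XOR(in5, in3) = XOR(1, 0) = 1
n2 = AND(in0, n1) = AND(1, 1) = 1
n3 = AND(in4, n2) = AND(0, 1) = 0
n4 = XOR(n1, n3) = XOR(1, 0) = 1
n5 = OR(in6, n4) = OR(0, 1) = 1
n6 = AND(n1, n5) = AND(1, 1) = 1
n7 = AND(n6, in2) = AND(1, 1) = 1
n8 = XOR(n7, in1) = XOR(1, 1) = 0
So n7 = 1 and n8 = 0.

in0=1 in1=1 in2=1 in3=0 in4=0 in5=1 in6=0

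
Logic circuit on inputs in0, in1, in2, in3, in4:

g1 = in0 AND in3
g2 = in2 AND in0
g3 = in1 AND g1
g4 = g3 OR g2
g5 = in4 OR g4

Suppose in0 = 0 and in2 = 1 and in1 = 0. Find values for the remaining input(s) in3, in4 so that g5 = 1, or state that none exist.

in3=1, in4=1

Check with in0 = 0 and in2 = 1 and in1 = 0 and in3=1, in4=1:
g1 = in0 AND in3 = 0 AND 1 = 0
g2 = in2 AND in0 = 1 AND 0 = 0
g3 = in1 AND g1 = 0 AND 0 = 0
g4 = g3 OR g2 = 0 OR 0 = 0
g5 = in4 OR g4 = 1 OR 0 = 1
So g5 = 1.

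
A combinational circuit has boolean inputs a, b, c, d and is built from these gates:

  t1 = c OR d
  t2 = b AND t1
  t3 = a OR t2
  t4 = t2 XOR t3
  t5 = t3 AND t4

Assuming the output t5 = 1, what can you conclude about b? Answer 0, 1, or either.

Both values of b occur among assignments with t5 = 1:
  b=0: a=1, b=0, c=0, d=0
  b=1: a=1, b=1, c=0, d=0

either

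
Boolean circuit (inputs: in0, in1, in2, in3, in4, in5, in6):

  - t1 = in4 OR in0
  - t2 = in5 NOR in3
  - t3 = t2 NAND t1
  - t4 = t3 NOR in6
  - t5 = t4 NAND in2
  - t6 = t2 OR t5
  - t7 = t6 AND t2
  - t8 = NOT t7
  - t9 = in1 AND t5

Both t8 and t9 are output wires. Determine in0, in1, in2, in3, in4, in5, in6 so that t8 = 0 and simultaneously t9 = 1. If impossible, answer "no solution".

Check with in0=1 in1=1 in2=0 in3=0 in4=0 in5=0 in6=0:
t1 = in4 OR in0 = 0 OR 1 = 1
t2 = in5 NOR in3 = 0 NOR 0 = 1
t3 = t2 NAND t1 = 1 NAND 1 = 0
t4 = t3 NOR in6 = 0 NOR 0 = 1
t5 = t4 NAND in2 = 1 NAND 0 = 1
t6 = t2 OR t5 = 1 OR 1 = 1
t7 = t6 AND t2 = 1 AND 1 = 1
t8 = NOT t7 = NOT 1 = 0
t9 = in1 AND t5 = 1 AND 1 = 1
So t8 = 0 and t9 = 1.

in0=1 in1=1 in2=0 in3=0 in4=0 in5=0 in6=0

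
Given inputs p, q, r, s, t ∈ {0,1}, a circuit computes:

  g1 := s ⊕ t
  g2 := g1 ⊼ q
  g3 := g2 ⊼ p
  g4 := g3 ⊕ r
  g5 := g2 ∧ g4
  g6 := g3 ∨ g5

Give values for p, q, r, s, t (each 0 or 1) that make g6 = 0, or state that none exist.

g6 = g3 ∨ g5 must be 0, so both g3 = 0 and g5 = 0.
g3 = g2 ⊼ p must be 0, so both g2 = 1 and p = 1.
Check with p=1 q=0 r=0 s=0 t=0:
g1 = s ⊕ t = 0 ⊕ 0 = 0
g2 = g1 ⊼ q = 0 ⊼ 0 = 1
g3 = g2 ⊼ p = 1 ⊼ 1 = 0
g4 = g3 ⊕ r = 0 ⊕ 0 = 0
g5 = g2 ∧ g4 = 1 ∧ 0 = 0
g6 = g3 ∨ g5 = 0 ∨ 0 = 0
So g6 = 0 as required.

p=1 q=0 r=0 s=0 t=0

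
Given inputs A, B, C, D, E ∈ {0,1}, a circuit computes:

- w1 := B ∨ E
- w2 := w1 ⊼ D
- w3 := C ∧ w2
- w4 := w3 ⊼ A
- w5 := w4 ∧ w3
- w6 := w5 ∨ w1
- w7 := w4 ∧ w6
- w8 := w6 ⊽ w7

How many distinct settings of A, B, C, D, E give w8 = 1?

6

w8 = w6 ⊽ w7 must be 1, so both w6 = 0 and w7 = 0.
w6 = w5 ∨ w1 must be 0, so both w5 = 0 and w1 = 0.
w7 = w4 ∧ w6 must be 0, so at least one of w4, w6 is 0.
Satisfying assignments:
  A=0, B=0, C=0, D=0, E=0
  A=0, B=0, C=0, D=1, E=0
  A=1, B=0, C=0, D=0, E=0
  A=1, B=0, C=0, D=1, E=0
  A=1, B=0, C=1, D=0, E=0
  A=1, B=0, C=1, D=1, E=0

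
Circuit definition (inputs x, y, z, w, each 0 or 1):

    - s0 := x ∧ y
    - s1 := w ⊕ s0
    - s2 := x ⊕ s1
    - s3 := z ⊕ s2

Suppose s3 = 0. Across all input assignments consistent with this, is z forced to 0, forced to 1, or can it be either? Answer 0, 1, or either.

Both values of z occur among assignments with s3 = 0:
  z=0: x=0, y=0, z=0, w=0
  z=1: x=0, y=0, z=1, w=1

either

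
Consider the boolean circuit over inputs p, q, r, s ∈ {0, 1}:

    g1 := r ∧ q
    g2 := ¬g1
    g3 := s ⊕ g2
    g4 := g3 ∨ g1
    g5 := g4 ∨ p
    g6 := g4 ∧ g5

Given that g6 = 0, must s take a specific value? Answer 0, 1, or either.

1

g6 = g4 ∧ g5 must be 0, so at least one of g4, g5 is 0.
Every assignment with g6 = 0 has s = 1; there are 6 such assignment(s).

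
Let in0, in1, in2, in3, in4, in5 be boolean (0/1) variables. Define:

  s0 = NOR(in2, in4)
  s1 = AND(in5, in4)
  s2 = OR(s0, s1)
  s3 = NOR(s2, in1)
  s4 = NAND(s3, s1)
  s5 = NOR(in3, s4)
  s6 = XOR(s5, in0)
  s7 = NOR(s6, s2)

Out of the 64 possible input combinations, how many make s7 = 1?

s7 = NOR(s6, s2) must be 1, so both s6 = 0 and s2 = 0.
s6 = XOR(s5, in0) must be 0, so s5 and in0 are equal.
s2 = OR(s0, s1) must be 0, so both s0 = 0 and s1 = 0.
Enumerating the 64 input combinations, 16 give s7 = 1 and 48 give s7 = 0.

16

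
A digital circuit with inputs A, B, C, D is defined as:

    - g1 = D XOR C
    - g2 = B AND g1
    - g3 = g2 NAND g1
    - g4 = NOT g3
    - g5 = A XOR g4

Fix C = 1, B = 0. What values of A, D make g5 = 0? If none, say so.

A=0, D=1

g5 = A XOR g4 must be 0, so A and g4 are equal.
Check with C = 1, B = 0 and A=0, D=1:
g1 = D XOR C = 1 XOR 1 = 0
g2 = B AND g1 = 0 AND 0 = 0
g3 = g2 NAND g1 = 0 NAND 0 = 1
g4 = NOT g3 = NOT 1 = 0
g5 = A XOR g4 = 0 XOR 0 = 0
So g5 = 0.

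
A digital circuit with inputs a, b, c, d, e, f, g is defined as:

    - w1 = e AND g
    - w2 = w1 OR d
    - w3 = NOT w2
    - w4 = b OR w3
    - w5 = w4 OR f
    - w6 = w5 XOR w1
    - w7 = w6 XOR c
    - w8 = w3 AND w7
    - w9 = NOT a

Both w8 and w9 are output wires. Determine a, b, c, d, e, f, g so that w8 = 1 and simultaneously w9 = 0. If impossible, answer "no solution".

Check with a=1 b=1 c=0 d=0 e=0 f=1 g=1:
w1 = e AND g = 0 AND 1 = 0
w2 = w1 OR d = 0 OR 0 = 0
w3 = NOT w2 = NOT 0 = 1
w4 = b OR w3 = 1 OR 1 = 1
w5 = w4 OR f = 1 OR 1 = 1
w6 = w5 XOR w1 = 1 XOR 0 = 1
w7 = w6 XOR c = 1 XOR 0 = 1
w8 = w3 AND w7 = 1 AND 1 = 1
w9 = NOT a = NOT 1 = 0
So w8 = 1 and w9 = 0.

a=1 b=1 c=0 d=0 e=0 f=1 g=1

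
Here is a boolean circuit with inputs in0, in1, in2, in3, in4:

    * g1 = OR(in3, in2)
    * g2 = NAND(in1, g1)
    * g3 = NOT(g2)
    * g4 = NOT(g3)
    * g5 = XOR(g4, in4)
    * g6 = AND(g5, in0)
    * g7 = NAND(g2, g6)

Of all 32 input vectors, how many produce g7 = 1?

g7 = NAND(g2, g6) must be 1, so at least one of g2, g6 is 0.
Enumerating the 32 input combinations, 27 give g7 = 1 and 5 give g7 = 0.

27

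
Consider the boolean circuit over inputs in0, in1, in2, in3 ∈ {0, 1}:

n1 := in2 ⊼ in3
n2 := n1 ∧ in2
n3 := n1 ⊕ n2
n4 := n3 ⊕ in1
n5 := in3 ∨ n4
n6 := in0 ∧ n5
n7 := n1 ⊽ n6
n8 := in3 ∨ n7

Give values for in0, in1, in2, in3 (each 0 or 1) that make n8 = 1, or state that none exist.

n8 = in3 ∨ n7 must be 1, so at least one of in3, n7 is 1.
Check with in0=1, in1=1, in2=0, in3=1:
n1 = in2 ⊼ in3 = 0 ⊼ 1 = 1
n2 = n1 ∧ in2 = 1 ∧ 0 = 0
n3 = n1 ⊕ n2 = 1 ⊕ 0 = 1
n4 = n3 ⊕ in1 = 1 ⊕ 1 = 0
n5 = in3 ∨ n4 = 1 ∨ 0 = 1
n6 = in0 ∧ n5 = 1 ∧ 1 = 1
n7 = n1 ⊽ n6 = 1 ⊽ 1 = 0
n8 = in3 ∨ n7 = 1 ∨ 0 = 1
So n8 = 1 as required.

in0=1, in1=1, in2=0, in3=1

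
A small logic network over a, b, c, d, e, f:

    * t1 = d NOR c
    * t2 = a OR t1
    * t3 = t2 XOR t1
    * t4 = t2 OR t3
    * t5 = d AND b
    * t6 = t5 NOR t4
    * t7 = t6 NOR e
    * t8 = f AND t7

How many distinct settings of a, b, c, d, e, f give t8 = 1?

t8 = f AND t7 must be 1, so both f = 1 and t7 = 1.
t7 = t6 NOR e must be 1, so both t6 = 0 and e = 0.
Enumerating the 64 input combinations, 12 give t8 = 1 and 52 give t8 = 0.

12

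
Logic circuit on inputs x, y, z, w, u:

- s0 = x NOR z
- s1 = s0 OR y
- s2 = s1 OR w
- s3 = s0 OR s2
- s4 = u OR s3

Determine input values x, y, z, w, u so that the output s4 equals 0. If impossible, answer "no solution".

Check with x=0 y=0 z=1 w=0 u=0:
s0 = x NOR z = 0 NOR 1 = 0
s1 = s0 OR y = 0 OR 0 = 0
s2 = s1 OR w = 0 OR 0 = 0
s3 = s0 OR s2 = 0 OR 0 = 0
s4 = u OR s3 = 0 OR 0 = 0
So s4 = 0 as required.

x=0 y=0 z=1 w=0 u=0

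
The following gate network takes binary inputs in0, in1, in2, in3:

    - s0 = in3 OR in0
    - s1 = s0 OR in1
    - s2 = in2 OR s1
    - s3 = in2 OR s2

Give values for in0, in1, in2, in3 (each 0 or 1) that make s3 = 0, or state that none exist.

s3 = in2 OR s2 must be 0, so both in2 = 0 and s2 = 0.
s2 = in2 OR s1 must be 0, so both in2 = 0 and s1 = 0.
s1 = s0 OR in1 must be 0, so both s0 = 0 and in1 = 0.
Check with in0=0 in1=0 in2=0 in3=0:
s0 = in3 OR in0 = 0 OR 0 = 0
s1 = s0 OR in1 = 0 OR 0 = 0
s2 = in2 OR s1 = 0 OR 0 = 0
s3 = in2 OR s2 = 0 OR 0 = 0
So s3 = 0 as required.

in0=0 in1=0 in2=0 in3=0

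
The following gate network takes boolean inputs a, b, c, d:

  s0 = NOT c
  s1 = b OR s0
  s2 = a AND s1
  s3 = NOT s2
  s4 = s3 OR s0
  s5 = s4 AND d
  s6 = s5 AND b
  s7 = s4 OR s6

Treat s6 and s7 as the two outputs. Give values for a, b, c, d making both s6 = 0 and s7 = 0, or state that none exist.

a=1, b=1, c=1, d=0

Check with a=1, b=1, c=1, d=0:
s0 = NOT c = NOT 1 = 0
s1 = b OR s0 = 1 OR 0 = 1
s2 = a AND s1 = 1 AND 1 = 1
s3 = NOT s2 = NOT 1 = 0
s4 = s3 OR s0 = 0 OR 0 = 0
s5 = s4 AND d = 0 AND 0 = 0
s6 = s5 AND b = 0 AND 1 = 0
s7 = s4 OR s6 = 0 OR 0 = 0
So s6 = 0 and s7 = 0.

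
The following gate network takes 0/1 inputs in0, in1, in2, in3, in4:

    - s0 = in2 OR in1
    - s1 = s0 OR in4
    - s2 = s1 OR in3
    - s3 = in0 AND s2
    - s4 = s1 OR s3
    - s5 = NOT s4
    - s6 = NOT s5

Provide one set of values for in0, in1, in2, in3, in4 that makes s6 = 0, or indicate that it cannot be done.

in0=0, in1=0, in2=0, in3=0, in4=0

s6 = NOT s5 must be 0, so s5 = 1.
s5 = NOT s4 must be 1, so s4 = 0.
Check with in0=0, in1=0, in2=0, in3=0, in4=0:
s0 = in2 OR in1 = 0 OR 0 = 0
s1 = s0 OR in4 = 0 OR 0 = 0
s2 = s1 OR in3 = 0 OR 0 = 0
s3 = in0 AND s2 = 0 AND 0 = 0
s4 = s1 OR s3 = 0 OR 0 = 0
s5 = NOT s4 = NOT 0 = 1
s6 = NOT s5 = NOT 1 = 0
So s6 = 0 as required.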